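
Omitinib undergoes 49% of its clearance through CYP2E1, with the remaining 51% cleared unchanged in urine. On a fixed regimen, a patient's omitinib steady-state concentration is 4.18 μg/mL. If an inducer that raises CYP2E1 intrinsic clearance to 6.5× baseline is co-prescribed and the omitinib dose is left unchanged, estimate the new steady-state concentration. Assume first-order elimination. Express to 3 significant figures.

1.13 μg/mL

The CYP2E1 pathway (49% of clearance) increases to 6.5× activity: 0.49 × 6.5 = 3.185.
Non-CYP routes (51%) are unchanged.
New clearance relative to baseline: 3.185 + 0.51 = 3.695.
Steady-state concentration ∝ 1/CL, so new value = 4.18 / 3.695 = 1.13 μg/mL.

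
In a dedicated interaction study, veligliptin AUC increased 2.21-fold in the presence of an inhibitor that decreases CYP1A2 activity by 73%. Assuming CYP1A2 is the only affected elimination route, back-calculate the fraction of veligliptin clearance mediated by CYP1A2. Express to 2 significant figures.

Let x = fm,CYP1A2. Because AUC ∝ 1/CL, relative clearance fell to 1/2.21 = 0.4525.
Only the CYP1A2 route changed, so 0.4525 = x·0.27 + (1 − x), giving x = 0.75.

0.75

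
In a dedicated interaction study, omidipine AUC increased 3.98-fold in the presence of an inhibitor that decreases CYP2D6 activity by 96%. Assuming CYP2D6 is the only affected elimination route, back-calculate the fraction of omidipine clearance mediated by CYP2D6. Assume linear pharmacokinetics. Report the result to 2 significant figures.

Call the CYP2D6 fraction fm. After the interaction, CL_new/CL_old = fm × 0.04 + (1 − fm).
AUC ratio = 1 / (new CL fraction), so new CL fraction = 1 / 3.98 = 0.2513.
fm × 0.04 + 1 − fm = 0.2513  ⇒  fm × (0.04 − 1) = −0.7487  ⇒  fm = 0.78.

0.78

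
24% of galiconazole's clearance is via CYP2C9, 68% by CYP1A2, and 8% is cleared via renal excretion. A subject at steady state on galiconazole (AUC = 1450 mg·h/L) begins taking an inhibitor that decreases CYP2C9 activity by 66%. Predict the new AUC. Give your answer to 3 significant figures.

CYP2C9: 0.24 × 0.34 = 0.0816
CYP1A2: 0.68 (unchanged)
Other: 0.08 (unchanged)
CL_new/CL_old = 0.0816 + 0.68 + 0.08 = 0.8416.
AUC ∝ 1/CL, so new value = 1450 / 0.8416 = 1.72 × 10³ mg·h/L.

1.72 × 10³ mg·h/L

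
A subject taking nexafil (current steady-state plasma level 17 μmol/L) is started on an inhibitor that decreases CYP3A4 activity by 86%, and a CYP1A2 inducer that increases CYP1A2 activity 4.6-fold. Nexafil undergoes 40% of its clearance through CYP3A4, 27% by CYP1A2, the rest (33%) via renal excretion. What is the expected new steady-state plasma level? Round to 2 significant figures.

The CYP3A4 pathway (40% of clearance) falls to 0.14× activity: 0.4 × 0.14 = 0.056.
The CYP1A2 pathway (27% of clearance) is boosted to 4.6× activity: 0.27 × 4.6 = 1.242.
The remaining 33% of clearance is unaffected.
Relative clearance = 0.056 + 1.242 + 0.33 = 1.628.
Dividing the baseline by the relative clearance: 17 / 1.628 = 10 μmol/L.

10 μmol/L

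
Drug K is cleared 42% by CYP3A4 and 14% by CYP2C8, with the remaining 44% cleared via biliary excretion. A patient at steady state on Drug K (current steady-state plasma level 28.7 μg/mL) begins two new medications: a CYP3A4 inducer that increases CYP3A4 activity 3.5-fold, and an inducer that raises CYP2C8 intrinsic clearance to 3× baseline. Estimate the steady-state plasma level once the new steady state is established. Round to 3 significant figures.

12.3 μg/mL

The CYP3A4 pathway (42% of clearance) increases to 3.5× activity: 0.42 × 3.5 = 1.47.
The CYP2C8 pathway (14% of clearance) rises to 3× activity: 0.14 × 3 = 0.42.
Non-CYP routes (44%) are unchanged.
Relative clearance = 1.47 + 0.42 + 0.44 = 2.33.
Dividing the baseline by the relative clearance: 28.7 / 2.33 = 12.3 μg/mL.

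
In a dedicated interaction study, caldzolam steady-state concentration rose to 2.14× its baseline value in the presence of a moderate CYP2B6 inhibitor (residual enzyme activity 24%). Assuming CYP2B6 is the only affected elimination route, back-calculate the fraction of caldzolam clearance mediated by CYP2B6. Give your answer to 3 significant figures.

0.701

Call the CYP2B6 fraction fm. After the interaction, CL_new/CL_old = fm × 0.24 + (1 − fm).
Steady-state concentration ratio = 1 / (new CL fraction), so new CL fraction = 1 / 2.14 = 0.4673.
fm × 0.24 + 1 − fm = 0.4673  ⇒  fm × (0.24 − 1) = −0.5327  ⇒  fm = 0.701.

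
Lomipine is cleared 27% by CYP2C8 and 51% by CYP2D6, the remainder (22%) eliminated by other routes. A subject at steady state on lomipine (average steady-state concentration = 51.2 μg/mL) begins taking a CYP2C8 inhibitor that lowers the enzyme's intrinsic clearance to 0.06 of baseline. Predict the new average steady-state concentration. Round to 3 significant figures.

The CYP2C8 pathway (27% of clearance) falls to 0.06× activity: 0.27 × 0.06 = 0.0162.
CYP2D6 (51%) and the residual 22% are unaffected.
New clearance relative to baseline: 0.0162 + 0.51 + 0.22 = 0.7462.
Average steady-state concentration ∝ 1/CL, so new value = 51.2 / 0.7462 = 68.6 μg/mL.

68.6 μg/mL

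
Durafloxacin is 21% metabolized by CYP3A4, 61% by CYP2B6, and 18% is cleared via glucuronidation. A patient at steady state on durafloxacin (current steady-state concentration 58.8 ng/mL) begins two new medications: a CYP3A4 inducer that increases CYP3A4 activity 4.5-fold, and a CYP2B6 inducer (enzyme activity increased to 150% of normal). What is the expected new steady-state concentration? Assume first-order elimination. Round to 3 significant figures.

28.8 ng/mL

CYP3A4: 0.21 × 4.5 = 0.945
CYP2B6: 0.61 × 1.5 = 0.915
Other: 0.18 (unchanged)
CL_new/CL_old = 0.945 + 0.915 + 0.18 = 2.04.
New steady-state concentration = 58.8 / 2.04 = 28.8 ng/mL (concentration scales inversely with clearance).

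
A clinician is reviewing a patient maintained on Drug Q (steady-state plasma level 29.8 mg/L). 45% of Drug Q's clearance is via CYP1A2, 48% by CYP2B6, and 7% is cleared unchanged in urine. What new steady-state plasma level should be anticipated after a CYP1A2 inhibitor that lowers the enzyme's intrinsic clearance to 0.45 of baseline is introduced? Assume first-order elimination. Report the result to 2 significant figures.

40 mg/L

CYP1A2: 0.45 × 0.45 = 0.2025
CYP2B6: 0.48 (unchanged)
Other: 0.07 (unchanged)
CL_new/CL_old = 0.2025 + 0.48 + 0.07 = 0.7525.
New steady-state plasma level = baseline ÷ relative clearance = 29.8 / 0.7525 = 40 mg/L.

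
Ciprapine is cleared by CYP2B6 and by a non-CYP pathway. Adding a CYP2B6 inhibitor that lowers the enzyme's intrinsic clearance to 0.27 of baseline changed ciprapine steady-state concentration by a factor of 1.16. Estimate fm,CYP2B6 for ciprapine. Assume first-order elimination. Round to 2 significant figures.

0.19

CL'/CL = 1 / 1.16 = 0.8621
0.27·fm + (1 − fm) = 0.8621
fm = (0.8621 − 1) / (0.27 − 1) = 0.19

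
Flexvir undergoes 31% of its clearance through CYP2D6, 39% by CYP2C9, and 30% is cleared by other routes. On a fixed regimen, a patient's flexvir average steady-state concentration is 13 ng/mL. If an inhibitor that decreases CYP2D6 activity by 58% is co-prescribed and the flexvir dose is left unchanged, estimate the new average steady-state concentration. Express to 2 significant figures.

16 ng/mL

The CYP2D6 pathway (31% of clearance) falls to 0.42× activity: 0.31 × 0.42 = 0.1302.
CYP2C9 (39%) and the residual 30% are unaffected.
New clearance relative to baseline: 0.1302 + 0.39 + 0.3 = 0.8202.
Average steady-state concentration ∝ 1/CL, so new value = 13 / 0.8202 = 16 ng/mL.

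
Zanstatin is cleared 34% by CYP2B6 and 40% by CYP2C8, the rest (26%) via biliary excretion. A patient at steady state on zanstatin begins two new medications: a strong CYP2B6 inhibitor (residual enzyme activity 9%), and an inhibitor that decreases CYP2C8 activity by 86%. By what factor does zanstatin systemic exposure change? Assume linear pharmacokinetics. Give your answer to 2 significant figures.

The CYP2B6 pathway (34% of clearance) is reduced to 0.09× activity: 0.34 × 0.09 = 0.0306.
The CYP2C8 pathway (40% of clearance) falls to 0.14× activity: 0.4 × 0.14 = 0.056.
The remaining 26% of clearance is unaffected.
New clearance relative to baseline: 0.0306 + 0.056 + 0.26 = 0.3466.
Because systemic exposure varies inversely with clearance, the combined effect is 1 / 0.3466 = 2.9.

2.9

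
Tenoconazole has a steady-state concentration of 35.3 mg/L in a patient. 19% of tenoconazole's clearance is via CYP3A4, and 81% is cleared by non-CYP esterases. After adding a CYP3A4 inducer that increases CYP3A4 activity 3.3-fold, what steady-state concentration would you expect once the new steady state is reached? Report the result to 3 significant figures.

24.6 mg/L

The CYP3A4 pathway (19% of clearance) increases to 3.3× activity: 0.19 × 3.3 = 0.627.
The remaining 81% of clearance is unaffected.
Relative clearance = 0.627 + 0.81 = 1.437.
Steady-state concentration ∝ 1/CL, so new value = 35.3 / 1.437 = 24.6 mg/L.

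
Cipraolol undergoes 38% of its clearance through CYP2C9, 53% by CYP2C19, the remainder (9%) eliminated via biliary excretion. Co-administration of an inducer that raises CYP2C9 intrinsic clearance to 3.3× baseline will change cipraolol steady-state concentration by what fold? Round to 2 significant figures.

0.53

The CYP2C9 pathway (38% of clearance) rises to 3.3× activity: 0.38 × 3.3 = 1.254.
CYP2C19 (53%) and the residual 9% are unaffected.
Relative clearance = 1.254 + 0.53 + 0.09 = 1.874.
Steady-state concentration ratio = CL_old/CL_new = 1 / 1.874 = 0.53.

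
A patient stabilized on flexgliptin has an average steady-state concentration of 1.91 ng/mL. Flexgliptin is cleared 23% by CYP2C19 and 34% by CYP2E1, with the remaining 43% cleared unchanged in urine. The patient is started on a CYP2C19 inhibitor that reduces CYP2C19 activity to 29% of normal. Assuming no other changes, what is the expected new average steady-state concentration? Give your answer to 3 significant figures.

2.28 ng/mL

CYP2C19: 0.23 × 0.29 = 0.0667
CYP2E1: 0.34 (unchanged)
Other: 0.43 (unchanged)
CL_new/CL_old = 0.0667 + 0.34 + 0.43 = 0.8367.
New average steady-state concentration = baseline ÷ relative clearance = 1.91 / 0.8367 = 2.28 ng/mL.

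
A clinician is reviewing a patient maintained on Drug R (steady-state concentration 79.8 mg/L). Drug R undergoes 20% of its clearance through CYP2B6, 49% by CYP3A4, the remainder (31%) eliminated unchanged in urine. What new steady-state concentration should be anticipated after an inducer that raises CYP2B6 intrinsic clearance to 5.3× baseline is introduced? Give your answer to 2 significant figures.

43 mg/L

The CYP2B6 pathway (20% of clearance) is boosted to 5.3× activity: 0.2 × 5.3 = 1.06.
CYP3A4 (49%) and the residual 31% are unaffected.
Relative clearance = 1.06 + 0.49 + 0.31 = 1.86.
Steady-state concentration ∝ 1/CL, so new value = 79.8 / 1.86 = 43 mg/L.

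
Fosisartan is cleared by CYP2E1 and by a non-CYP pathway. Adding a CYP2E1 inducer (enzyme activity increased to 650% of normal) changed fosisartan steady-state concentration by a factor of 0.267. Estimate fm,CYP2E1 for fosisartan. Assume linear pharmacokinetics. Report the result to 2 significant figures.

CL'/CL = 1 / 0.267 = 3.745
6.5·fm + (1 − fm) = 3.745
fm = (3.745 − 1) / (6.5 − 1) = 0.50

0.50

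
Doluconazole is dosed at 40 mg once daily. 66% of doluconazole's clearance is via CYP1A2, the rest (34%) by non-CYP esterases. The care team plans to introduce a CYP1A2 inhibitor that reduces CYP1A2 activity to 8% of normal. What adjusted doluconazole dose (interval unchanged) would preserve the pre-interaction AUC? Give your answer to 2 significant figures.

The CYP1A2 pathway (66% of clearance) falls to 0.08× activity: 0.66 × 0.08 = 0.0528.
The remaining 34% of clearance is unaffected.
CL_new/CL_old = 0.0528 + 0.34 = 0.3928.
To maintain the same steady-state level, dose must scale with clearance: new dose = 40 × 0.3928 = 16 mg.

16 mg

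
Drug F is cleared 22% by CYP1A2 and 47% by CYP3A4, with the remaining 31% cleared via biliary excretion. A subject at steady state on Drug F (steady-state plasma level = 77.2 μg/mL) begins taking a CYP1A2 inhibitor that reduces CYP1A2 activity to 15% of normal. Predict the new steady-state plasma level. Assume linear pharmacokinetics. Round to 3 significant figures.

The CYP1A2 pathway (22% of clearance) falls to 0.15× activity: 0.22 × 0.15 = 0.033.
CYP3A4 (47%) and the residual 31% are unaffected.
CL_new/CL_old = 0.033 + 0.47 + 0.31 = 0.813.
With dosing unchanged, steady-state plasma level scales as 1/CL: 77.2 / 0.813 = 95.0 μg/mL.

95.0 μg/mL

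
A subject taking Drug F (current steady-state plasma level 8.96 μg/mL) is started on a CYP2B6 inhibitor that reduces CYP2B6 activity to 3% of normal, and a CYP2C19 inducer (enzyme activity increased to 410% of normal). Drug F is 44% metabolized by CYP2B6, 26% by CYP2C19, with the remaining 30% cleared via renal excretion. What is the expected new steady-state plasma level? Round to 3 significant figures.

The CYP2B6 pathway (44% of clearance) is reduced to 0.03× activity: 0.44 × 0.03 = 0.0132.
The CYP2C19 pathway (26% of clearance) increases to 4.1× activity: 0.26 × 4.1 = 1.066.
The remaining 30% of clearance is unaffected.
CL_new/CL_old = 0.0132 + 1.066 + 0.3 = 1.3792.
Steady-state plasma level ∝ 1/CL: new value = 8.96 / 1.3792 = 6.50 μg/mL.

6.50 μg/mL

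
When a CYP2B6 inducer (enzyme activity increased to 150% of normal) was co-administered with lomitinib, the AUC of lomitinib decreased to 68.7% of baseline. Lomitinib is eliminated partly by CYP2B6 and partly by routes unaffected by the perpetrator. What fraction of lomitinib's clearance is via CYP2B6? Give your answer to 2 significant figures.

0.91

Write x for the fraction cleared via CYP2B6. The observed AUC change means clearance rose to 1/0.687 = 1.456 of baseline.
Setting x·1.5 + (1 − x) = 1.456 and solving: x = (1.456 − 1)/(1.5 − 1) = 0.91.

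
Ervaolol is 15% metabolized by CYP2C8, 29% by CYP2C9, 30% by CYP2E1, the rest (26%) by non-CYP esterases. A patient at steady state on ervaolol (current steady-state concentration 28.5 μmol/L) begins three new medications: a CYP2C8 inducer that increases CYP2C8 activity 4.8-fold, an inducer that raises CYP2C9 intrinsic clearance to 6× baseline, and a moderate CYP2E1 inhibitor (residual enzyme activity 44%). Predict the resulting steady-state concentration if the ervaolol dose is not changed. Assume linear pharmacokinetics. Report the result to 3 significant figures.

9.99 μmol/L

CYP2C8: 0.15 × 4.8 = 0.72
CYP2C9: 0.29 × 6 = 1.74
CYP2E1: 0.3 × 0.44 = 0.132
Other: 0.26 (unchanged)
New clearance relative to baseline: 0.72 + 1.74 + 0.132 + 0.26 = 2.852.
New steady-state concentration = 28.5 / 2.852 = 9.99 μmol/L (concentration scales inversely with clearance).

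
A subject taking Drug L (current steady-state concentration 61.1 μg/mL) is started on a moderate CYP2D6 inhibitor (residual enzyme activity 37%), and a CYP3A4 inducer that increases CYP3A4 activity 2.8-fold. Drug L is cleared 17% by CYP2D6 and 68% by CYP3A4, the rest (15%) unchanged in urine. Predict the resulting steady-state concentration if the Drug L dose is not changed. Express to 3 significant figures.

The CYP2D6 pathway (17% of clearance) falls to 0.37× activity: 0.17 × 0.37 = 0.0629.
The CYP3A4 pathway (68% of clearance) rises to 2.8× activity: 0.68 × 2.8 = 1.904.
The remaining 15% of clearance is unaffected.
New clearance relative to baseline: 0.0629 + 1.904 + 0.15 = 2.1169.
New steady-state concentration = 61.1 / 2.1169 = 28.9 μg/mL (concentration scales inversely with clearance).

28.9 μg/mL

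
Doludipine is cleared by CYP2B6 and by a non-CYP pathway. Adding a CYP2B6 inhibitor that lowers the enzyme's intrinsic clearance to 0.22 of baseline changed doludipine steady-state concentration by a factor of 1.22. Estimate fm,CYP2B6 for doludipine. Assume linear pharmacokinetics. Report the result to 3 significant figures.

0.231

Let x = fm,CYP2B6. Because steady-state concentration ∝ 1/CL, relative clearance fell to 1/1.22 = 0.8197.
Setting x·0.22 + (1 − x) = 0.8197 and solving: x = (0.8197 − 1)/(0.22 − 1) = 0.231.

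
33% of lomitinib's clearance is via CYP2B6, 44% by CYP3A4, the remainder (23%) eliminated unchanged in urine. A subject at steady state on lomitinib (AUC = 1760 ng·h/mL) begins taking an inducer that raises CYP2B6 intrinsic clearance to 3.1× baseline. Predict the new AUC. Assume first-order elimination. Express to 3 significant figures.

The CYP2B6 pathway (33% of clearance) rises to 3.1× activity: 0.33 × 3.1 = 1.023.
CYP3A4 (44%) and the residual 23% are unaffected.
Relative clearance = 1.023 + 0.44 + 0.23 = 1.693.
AUC ∝ 1/CL, so new value = 1760 / 1.693 = 1.04 × 10³ ng·h/mL.

1.04 × 10³ ng·h/mL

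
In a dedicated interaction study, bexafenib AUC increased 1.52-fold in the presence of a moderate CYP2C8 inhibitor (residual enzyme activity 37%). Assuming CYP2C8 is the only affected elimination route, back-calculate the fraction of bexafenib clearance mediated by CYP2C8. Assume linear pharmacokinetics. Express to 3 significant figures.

Call the CYP2C8 fraction fm. After the interaction, CL_new/CL_old = fm × 0.37 + (1 − fm).
AUC ratio = 1 / (new CL fraction), so new CL fraction = 1 / 1.52 = 0.6579.
fm × 0.37 + 1 − fm = 0.6579  ⇒  fm × (0.37 − 1) = −0.3421  ⇒  fm = 0.543.

0.543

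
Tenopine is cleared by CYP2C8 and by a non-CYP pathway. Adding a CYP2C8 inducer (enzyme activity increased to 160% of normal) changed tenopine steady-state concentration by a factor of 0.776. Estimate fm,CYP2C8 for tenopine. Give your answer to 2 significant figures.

0.48

CL'/CL = 1 / 0.776 = 1.289
1.6·fm + (1 − fm) = 1.289
fm = (1.289 − 1) / (1.6 − 1) = 0.48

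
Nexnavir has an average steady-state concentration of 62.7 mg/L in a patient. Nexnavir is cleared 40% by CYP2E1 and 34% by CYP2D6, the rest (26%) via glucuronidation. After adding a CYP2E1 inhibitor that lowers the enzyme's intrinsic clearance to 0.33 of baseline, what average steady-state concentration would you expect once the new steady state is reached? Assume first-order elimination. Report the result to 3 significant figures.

The CYP2E1 pathway (40% of clearance) falls to 0.33× activity: 0.4 × 0.33 = 0.132.
CYP2D6 (34%) and the residual 26% are unaffected.
Relative clearance = 0.132 + 0.34 + 0.26 = 0.732.
With dosing unchanged, average steady-state concentration scales as 1/CL: 62.7 / 0.732 = 85.7 mg/L.

85.7 mg/L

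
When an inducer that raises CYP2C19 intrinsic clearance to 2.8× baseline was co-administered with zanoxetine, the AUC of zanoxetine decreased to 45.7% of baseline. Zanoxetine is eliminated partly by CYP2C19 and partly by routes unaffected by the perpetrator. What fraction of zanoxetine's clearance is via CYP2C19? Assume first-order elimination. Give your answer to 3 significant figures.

CL'/CL = 1 / 0.457 = 2.188
2.8·fm + (1 − fm) = 2.188
fm = (2.188 − 1) / (2.8 − 1) = 0.660

0.660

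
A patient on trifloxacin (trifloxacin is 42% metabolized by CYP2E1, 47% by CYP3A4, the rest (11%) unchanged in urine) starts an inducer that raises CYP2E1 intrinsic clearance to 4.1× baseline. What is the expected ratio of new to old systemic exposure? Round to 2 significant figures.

0.43

The CYP2E1 pathway (42% of clearance) is boosted to 4.1× activity: 0.42 × 4.1 = 1.722.
CYP3A4 (47%) and the residual 11% are unaffected.
Relative clearance = 1.722 + 0.47 + 0.11 = 2.302.
Since systemic exposure ∝ 1/CL, the ratio is 1 / 2.302 = 0.43.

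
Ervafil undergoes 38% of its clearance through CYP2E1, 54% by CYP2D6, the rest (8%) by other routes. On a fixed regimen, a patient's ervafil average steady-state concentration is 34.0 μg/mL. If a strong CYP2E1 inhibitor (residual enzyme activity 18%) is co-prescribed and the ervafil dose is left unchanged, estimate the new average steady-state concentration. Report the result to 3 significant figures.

The CYP2E1 pathway (38% of clearance) falls to 0.18× activity: 0.38 × 0.18 = 0.0684.
CYP2D6 (54%) and the residual 8% are unaffected.
CL_new/CL_old = 0.0684 + 0.54 + 0.08 = 0.6884.
Average steady-state concentration ∝ 1/CL, so new value = 34.0 / 0.6884 = 49.4 μg/mL.

49.4 μg/mL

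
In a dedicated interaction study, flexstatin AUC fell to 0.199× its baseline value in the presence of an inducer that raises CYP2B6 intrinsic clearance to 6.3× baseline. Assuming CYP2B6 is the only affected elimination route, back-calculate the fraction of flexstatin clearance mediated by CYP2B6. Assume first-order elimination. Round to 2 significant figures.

CL'/CL = 1 / 0.199 = 5.025
6.3·fm + (1 − fm) = 5.025
fm = (5.025 − 1) / (6.3 − 1) = 0.76

0.76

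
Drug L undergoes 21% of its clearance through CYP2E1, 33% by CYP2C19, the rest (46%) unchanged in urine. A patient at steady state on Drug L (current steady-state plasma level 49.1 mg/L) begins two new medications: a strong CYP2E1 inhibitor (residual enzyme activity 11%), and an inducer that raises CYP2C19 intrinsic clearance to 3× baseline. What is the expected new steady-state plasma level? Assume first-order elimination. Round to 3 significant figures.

33.3 mg/L

The CYP2E1 pathway (21% of clearance) is reduced to 0.11× activity: 0.21 × 0.11 = 0.0231.
The CYP2C19 pathway (33% of clearance) rises to 3× activity: 0.33 × 3 = 0.99.
Non-CYP routes (46%) are unchanged.
CL_new/CL_old = 0.0231 + 0.99 + 0.46 = 1.4731.
New steady-state plasma level = 49.1 / 1.4731 = 33.3 mg/L (concentration scales inversely with clearance).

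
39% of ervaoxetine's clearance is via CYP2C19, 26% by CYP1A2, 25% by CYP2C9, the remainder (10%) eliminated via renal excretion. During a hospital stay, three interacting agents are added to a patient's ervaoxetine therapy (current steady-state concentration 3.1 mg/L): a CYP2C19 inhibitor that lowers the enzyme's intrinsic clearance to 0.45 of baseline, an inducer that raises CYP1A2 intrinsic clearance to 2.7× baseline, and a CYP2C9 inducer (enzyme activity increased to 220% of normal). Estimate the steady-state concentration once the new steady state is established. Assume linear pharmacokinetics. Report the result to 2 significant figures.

2.0 mg/L

CYP2C19: 0.39 × 0.45 = 0.1755
CYP1A2: 0.26 × 2.7 = 0.702
CYP2C9: 0.25 × 2.2 = 0.55
Other: 0.1 (unchanged)
CL_new/CL_old = 0.1755 + 0.702 + 0.55 + 0.1 = 1.5275.
Steady-state concentration ∝ 1/CL: new value = 3.1 / 1.5275 = 2.0 mg/L.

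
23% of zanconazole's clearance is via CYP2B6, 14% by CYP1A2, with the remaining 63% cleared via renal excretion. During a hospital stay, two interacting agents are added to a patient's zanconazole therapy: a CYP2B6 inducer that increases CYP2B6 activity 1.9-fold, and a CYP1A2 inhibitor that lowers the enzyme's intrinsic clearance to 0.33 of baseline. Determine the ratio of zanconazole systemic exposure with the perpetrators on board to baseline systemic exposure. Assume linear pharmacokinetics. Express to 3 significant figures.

0.898

The CYP2B6 pathway (23% of clearance) rises to 1.9× activity: 0.23 × 1.9 = 0.437.
The CYP1A2 pathway (14% of clearance) falls to 0.33× activity: 0.14 × 0.33 = 0.0462.
Non-CYP routes (63%) are unchanged.
Relative clearance = 0.437 + 0.0462 + 0.63 = 1.1132.
Net systemic exposure ratio = 1 / 1.1132 = 0.898.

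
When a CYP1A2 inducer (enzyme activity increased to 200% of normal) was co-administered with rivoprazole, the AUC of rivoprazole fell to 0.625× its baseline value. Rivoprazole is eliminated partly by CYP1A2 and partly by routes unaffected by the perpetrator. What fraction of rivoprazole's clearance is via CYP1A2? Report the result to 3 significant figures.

0.600

Write x for the fraction cleared via CYP1A2. The observed AUC change means clearance rose to 1/0.625 = 1.6 of baseline.
Setting x·2 + (1 − x) = 1.6 and solving: x = (1.6 − 1)/(2 − 1) = 0.600.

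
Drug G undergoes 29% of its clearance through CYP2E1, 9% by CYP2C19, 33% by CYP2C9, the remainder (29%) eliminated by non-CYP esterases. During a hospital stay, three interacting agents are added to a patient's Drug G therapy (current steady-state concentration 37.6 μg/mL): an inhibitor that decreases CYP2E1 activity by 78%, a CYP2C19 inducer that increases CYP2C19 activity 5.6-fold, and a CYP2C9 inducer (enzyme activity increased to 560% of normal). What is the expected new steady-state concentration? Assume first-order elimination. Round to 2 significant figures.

The CYP2E1 pathway (29% of clearance) is reduced to 0.22× activity: 0.29 × 0.22 = 0.0638.
The CYP2C19 pathway (9% of clearance) is boosted to 5.6× activity: 0.09 × 5.6 = 0.504.
The CYP2C9 pathway (33% of clearance) increases to 5.6× activity: 0.33 × 5.6 = 1.848.
Non-CYP routes (29%) are unchanged.
CL_new/CL_old = 0.0638 + 0.504 + 1.848 + 0.29 = 2.7058.
Dividing the baseline by the relative clearance: 37.6 / 2.7058 = 14 μg/mL.

14 μg/mL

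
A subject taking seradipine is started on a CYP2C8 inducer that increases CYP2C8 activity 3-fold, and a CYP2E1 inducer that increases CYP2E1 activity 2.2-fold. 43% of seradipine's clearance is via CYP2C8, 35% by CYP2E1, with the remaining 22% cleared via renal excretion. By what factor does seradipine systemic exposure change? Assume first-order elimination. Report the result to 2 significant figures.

CYP2C8: 0.43 × 3 = 1.29
CYP2E1: 0.35 × 2.2 = 0.77
Other: 0.22 (unchanged)
New clearance relative to baseline: 1.29 + 0.77 + 0.22 = 2.28.
Systemic exposure ∝ 1/CL: fold-change = 1 / 2.28 = 0.44.

0.44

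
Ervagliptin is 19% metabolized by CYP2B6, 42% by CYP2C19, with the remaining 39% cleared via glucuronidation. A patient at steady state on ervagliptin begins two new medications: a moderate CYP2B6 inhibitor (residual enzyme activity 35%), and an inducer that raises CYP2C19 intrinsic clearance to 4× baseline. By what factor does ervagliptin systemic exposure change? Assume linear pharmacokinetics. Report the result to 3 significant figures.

The CYP2B6 pathway (19% of clearance) falls to 0.35× activity: 0.19 × 0.35 = 0.0665.
The CYP2C19 pathway (42% of clearance) rises to 4× activity: 0.42 × 4 = 1.68.
Non-CYP routes (39%) are unchanged.
Relative clearance = 0.0665 + 1.68 + 0.39 = 2.1365.
Because systemic exposure varies inversely with clearance, the combined effect is 1 / 2.1365 = 0.468.

0.468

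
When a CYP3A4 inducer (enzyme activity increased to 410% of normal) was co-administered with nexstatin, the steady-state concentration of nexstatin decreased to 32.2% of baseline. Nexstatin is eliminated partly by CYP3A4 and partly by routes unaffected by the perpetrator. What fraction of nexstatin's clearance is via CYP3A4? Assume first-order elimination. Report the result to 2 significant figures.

0.68

Write x for the fraction cleared via CYP3A4. The observed steady-state concentration change means clearance rose to 1/0.322 = 3.106 of baseline.
Only the CYP3A4 route changed, so 3.106 = x·4.1 + (1 − x), giving x = 0.68.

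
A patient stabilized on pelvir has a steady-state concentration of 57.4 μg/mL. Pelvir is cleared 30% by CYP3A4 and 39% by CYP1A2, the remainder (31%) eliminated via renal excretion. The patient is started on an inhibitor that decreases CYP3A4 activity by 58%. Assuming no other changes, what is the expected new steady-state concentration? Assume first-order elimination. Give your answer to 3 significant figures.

69.5 μg/mL

The CYP3A4 pathway (30% of clearance) drops to 0.42× activity: 0.3 × 0.42 = 0.126.
CYP1A2 (39%) and the residual 31% are unaffected.
CL_new/CL_old = 0.126 + 0.39 + 0.31 = 0.826.
New steady-state concentration = baseline ÷ relative clearance = 57.4 / 0.826 = 69.5 μg/mL.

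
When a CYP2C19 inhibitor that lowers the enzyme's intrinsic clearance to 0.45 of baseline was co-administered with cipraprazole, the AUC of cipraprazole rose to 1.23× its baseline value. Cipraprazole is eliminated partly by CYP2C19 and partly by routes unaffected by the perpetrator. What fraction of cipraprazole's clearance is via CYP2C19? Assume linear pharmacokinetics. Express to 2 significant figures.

0.34

Let x = fm,CYP2C19. Because AUC ∝ 1/CL, relative clearance fell to 1/1.23 = 0.813.
Setting x·0.45 + (1 − x) = 0.813 and solving: x = (0.813 − 1)/(0.45 − 1) = 0.34.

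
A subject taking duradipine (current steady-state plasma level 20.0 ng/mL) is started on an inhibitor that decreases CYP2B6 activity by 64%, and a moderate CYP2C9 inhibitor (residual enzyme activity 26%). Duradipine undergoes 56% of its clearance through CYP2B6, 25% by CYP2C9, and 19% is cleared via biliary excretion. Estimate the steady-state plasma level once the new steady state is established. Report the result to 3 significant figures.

43.8 ng/mL

The CYP2B6 pathway (56% of clearance) drops to 0.36× activity: 0.56 × 0.36 = 0.2016.
The CYP2C9 pathway (25% of clearance) drops to 0.26× activity: 0.25 × 0.26 = 0.065.
Non-CYP routes (19%) are unchanged.
New clearance relative to baseline: 0.2016 + 0.065 + 0.19 = 0.4566.
Steady-state plasma level ∝ 1/CL: new value = 20.0 / 0.4566 = 43.8 ng/mL.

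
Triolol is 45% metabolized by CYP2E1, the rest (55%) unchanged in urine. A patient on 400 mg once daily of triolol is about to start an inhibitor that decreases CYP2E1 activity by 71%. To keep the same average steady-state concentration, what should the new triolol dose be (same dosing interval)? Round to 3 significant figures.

272 mg

CYP2E1: 0.45 × 0.29 = 0.1305
Other: 0.55 (unchanged)
New clearance relative to baseline: 0.1305 + 0.55 = 0.6805.
To maintain the same steady-state level, dose must scale with clearance: new dose = 400 × 0.6805 = 272 mg.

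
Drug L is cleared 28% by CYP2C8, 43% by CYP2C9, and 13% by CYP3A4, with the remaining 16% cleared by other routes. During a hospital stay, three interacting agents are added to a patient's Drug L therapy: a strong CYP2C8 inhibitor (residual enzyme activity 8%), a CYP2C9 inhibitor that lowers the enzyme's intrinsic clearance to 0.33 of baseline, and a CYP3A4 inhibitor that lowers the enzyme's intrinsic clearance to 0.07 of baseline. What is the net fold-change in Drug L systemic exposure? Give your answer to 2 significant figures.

CYP2C8: 0.28 × 0.08 = 0.0224
CYP2C9: 0.43 × 0.33 = 0.1419
CYP3A4: 0.13 × 0.07 = 0.0091
Other: 0.16 (unchanged)
CL_new/CL_old = 0.0224 + 0.1419 + 0.0091 + 0.16 = 0.3334.
Net systemic exposure ratio = 1 / 0.3334 = 3.0.

3.0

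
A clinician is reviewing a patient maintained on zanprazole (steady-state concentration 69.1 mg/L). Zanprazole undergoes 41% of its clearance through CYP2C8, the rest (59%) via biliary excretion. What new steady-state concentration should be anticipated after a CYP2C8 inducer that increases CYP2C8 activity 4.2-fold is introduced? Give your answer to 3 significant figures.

29.9 mg/L

The CYP2C8 pathway (41% of clearance) is boosted to 4.2× activity: 0.41 × 4.2 = 1.722.
The remaining 59% of clearance is unaffected.
Relative clearance = 1.722 + 0.59 = 2.312.
With dosing unchanged, steady-state concentration scales as 1/CL: 69.1 / 2.312 = 29.9 mg/L.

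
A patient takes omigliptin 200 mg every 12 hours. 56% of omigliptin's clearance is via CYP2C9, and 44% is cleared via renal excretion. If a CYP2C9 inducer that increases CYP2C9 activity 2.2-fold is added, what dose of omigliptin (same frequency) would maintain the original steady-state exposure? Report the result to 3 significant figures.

334 mg

The CYP2C9 pathway (56% of clearance) increases to 2.2× activity: 0.56 × 2.2 = 1.232.
Non-CYP routes (44%) are unchanged.
Relative clearance = 1.232 + 0.44 = 1.672.
Exposure is unchanged when dose changes in proportion to clearance. New dose = 200 mg × 1.672 = 334 mg.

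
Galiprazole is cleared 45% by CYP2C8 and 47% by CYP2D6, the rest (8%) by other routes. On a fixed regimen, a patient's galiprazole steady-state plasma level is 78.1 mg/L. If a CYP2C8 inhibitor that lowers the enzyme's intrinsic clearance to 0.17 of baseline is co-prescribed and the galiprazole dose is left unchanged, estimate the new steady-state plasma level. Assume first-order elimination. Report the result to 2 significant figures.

1.2 × 10² mg/L

CYP2C8: 0.45 × 0.17 = 0.0765
CYP2D6: 0.47 (unchanged)
Other: 0.08 (unchanged)
CL_new/CL_old = 0.0765 + 0.47 + 0.08 = 0.6265.
New steady-state plasma level = baseline ÷ relative clearance = 78.1 / 0.6265 = 1.2 × 10² mg/L.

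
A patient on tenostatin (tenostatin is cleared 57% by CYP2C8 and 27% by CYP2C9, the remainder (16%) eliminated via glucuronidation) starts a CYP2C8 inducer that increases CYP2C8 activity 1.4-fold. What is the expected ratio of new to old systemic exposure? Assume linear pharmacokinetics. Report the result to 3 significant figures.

The CYP2C8 pathway (57% of clearance) increases to 1.4× activity: 0.57 × 1.4 = 0.798.
CYP2C9 (27%) and the residual 16% are unaffected.
CL_new/CL_old = 0.798 + 0.27 + 0.16 = 1.228.
Systemic exposure is inversely proportional to clearance, so the fold-change is 1 / 1.228 = 0.814.

0.814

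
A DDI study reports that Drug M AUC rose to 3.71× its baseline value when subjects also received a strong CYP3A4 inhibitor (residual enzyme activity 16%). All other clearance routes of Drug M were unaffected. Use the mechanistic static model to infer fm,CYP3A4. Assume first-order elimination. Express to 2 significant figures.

Let x = fm,CYP3A4. Because AUC ∝ 1/CL, relative clearance fell to 1/3.71 = 0.2695.
Only the CYP3A4 route changed, so 0.2695 = x·0.16 + (1 − x), giving x = 0.87.

0.87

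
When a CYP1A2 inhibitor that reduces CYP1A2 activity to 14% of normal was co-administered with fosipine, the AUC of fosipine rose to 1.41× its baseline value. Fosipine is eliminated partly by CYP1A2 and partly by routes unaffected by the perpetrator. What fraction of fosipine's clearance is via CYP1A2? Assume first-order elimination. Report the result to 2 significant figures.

Let x = fm,CYP1A2. Because AUC ∝ 1/CL, relative clearance fell to 1/1.41 = 0.7092.
Only the CYP1A2 route changed, so 0.7092 = x·0.14 + (1 − x), giving x = 0.34.

0.34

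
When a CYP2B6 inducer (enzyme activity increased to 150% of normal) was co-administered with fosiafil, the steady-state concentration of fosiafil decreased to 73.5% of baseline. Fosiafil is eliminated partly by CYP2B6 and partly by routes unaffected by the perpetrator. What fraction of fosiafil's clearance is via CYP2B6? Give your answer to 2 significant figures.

Write x for the fraction cleared via CYP2B6. The observed steady-state concentration change means clearance rose to 1/0.735 = 1.361 of baseline.
Setting x·1.5 + (1 − x) = 1.361 and solving: x = (1.361 − 1)/(1.5 − 1) = 0.72.

0.72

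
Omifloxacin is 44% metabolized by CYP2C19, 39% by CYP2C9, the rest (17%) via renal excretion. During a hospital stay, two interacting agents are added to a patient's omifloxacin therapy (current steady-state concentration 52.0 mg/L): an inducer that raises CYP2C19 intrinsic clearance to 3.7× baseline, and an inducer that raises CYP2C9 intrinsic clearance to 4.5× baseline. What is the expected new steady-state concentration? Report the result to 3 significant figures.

14.6 mg/L

The CYP2C19 pathway (44% of clearance) rises to 3.7× activity: 0.44 × 3.7 = 1.628.
The CYP2C9 pathway (39% of clearance) rises to 4.5× activity: 0.39 × 4.5 = 1.755.
Non-CYP routes (17%) are unchanged.
CL_new/CL_old = 1.628 + 1.755 + 0.17 = 3.553.
New steady-state concentration = 52.0 / 3.553 = 14.6 mg/L (concentration scales inversely with clearance).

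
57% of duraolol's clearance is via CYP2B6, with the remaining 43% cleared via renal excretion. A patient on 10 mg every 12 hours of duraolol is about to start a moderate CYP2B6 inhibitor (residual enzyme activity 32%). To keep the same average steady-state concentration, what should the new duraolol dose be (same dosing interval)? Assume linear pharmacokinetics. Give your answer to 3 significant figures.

The CYP2B6 pathway (57% of clearance) is reduced to 0.32× activity: 0.57 × 0.32 = 0.1824.
The remaining 43% of clearance is unaffected.
Relative clearance = 0.1824 + 0.43 = 0.6124.
Exposure is unchanged when dose changes in proportion to clearance. New dose = 10 mg × 0.6124 = 6.12 mg.

6.12 mg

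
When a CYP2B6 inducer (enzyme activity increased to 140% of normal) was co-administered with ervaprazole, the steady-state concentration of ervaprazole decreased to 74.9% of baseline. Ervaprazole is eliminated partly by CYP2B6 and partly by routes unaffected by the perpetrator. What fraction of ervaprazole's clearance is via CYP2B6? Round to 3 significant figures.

0.838

Write x for the fraction cleared via CYP2B6. The observed steady-state concentration change means clearance rose to 1/0.749 = 1.335 of baseline.
Setting x·1.4 + (1 − x) = 1.335 and solving: x = (1.335 − 1)/(1.4 − 1) = 0.838.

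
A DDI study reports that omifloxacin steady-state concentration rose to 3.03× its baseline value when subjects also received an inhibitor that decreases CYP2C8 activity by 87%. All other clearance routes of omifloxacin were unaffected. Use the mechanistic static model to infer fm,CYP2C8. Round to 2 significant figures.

Call the CYP2C8 fraction fm. After the interaction, CL_new/CL_old = fm × 0.13 + (1 − fm).
Steady-state concentration ratio = 1 / (new CL fraction), so new CL fraction = 1 / 3.03 = 0.33.
fm × 0.13 + 1 − fm = 0.33  ⇒  fm × (0.13 − 1) = −0.67  ⇒  fm = 0.77.

0.77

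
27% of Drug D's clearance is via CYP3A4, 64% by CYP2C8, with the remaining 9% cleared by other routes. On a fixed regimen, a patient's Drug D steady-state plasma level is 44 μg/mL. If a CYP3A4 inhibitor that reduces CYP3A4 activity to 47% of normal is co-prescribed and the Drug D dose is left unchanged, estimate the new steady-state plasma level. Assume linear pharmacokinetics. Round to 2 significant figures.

51 μg/mL

The CYP3A4 pathway (27% of clearance) is reduced to 0.47× activity: 0.27 × 0.47 = 0.1269.
CYP2C8 (64%) and the residual 9% are unaffected.
CL_new/CL_old = 0.1269 + 0.64 + 0.09 = 0.8569.
With dosing unchanged, steady-state plasma level scales as 1/CL: 44 / 0.8569 = 51 μg/mL.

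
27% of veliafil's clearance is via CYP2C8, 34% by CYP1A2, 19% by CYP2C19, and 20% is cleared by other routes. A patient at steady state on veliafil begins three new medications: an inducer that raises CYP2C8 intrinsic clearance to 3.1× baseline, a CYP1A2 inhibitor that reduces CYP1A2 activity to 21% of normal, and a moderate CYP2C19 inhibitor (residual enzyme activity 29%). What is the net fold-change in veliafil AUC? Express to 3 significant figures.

The CYP2C8 pathway (27% of clearance) is boosted to 3.1× activity: 0.27 × 3.1 = 0.837.
The CYP1A2 pathway (34% of clearance) falls to 0.21× activity: 0.34 × 0.21 = 0.0714.
The CYP2C19 pathway (19% of clearance) is reduced to 0.29× activity: 0.19 × 0.29 = 0.0551.
Non-CYP routes (20%) are unchanged.
Relative clearance = 0.837 + 0.0714 + 0.0551 + 0.2 = 1.1635.
Because AUC varies inversely with clearance, the combined effect is 1 / 1.1635 = 0.859.

0.859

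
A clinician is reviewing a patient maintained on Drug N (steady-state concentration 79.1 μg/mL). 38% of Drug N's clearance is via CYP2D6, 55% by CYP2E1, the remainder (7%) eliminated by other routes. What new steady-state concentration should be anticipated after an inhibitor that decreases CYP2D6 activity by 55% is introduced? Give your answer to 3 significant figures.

100 μg/mL

The CYP2D6 pathway (38% of clearance) falls to 0.45× activity: 0.38 × 0.45 = 0.171.
CYP2E1 (55%) and the residual 7% are unaffected.
CL_new/CL_old = 0.171 + 0.55 + 0.07 = 0.791.
New steady-state concentration = baseline ÷ relative clearance = 79.1 / 0.791 = 100 μg/mL.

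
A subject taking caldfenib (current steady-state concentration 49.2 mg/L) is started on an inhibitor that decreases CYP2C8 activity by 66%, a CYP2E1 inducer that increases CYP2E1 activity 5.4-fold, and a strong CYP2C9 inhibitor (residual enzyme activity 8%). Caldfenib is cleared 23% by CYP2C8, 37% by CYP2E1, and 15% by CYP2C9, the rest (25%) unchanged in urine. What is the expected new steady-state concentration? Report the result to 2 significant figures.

CYP2C8: 0.23 × 0.34 = 0.0782
CYP2E1: 0.37 × 5.4 = 1.998
CYP2C9: 0.15 × 0.08 = 0.012
Other: 0.25 (unchanged)
CL_new/CL_old = 0.0782 + 1.998 + 0.012 + 0.25 = 2.3382.
Steady-state concentration ∝ 1/CL: new value = 49.2 / 2.3382 = 21 mg/L.

21 mg/L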